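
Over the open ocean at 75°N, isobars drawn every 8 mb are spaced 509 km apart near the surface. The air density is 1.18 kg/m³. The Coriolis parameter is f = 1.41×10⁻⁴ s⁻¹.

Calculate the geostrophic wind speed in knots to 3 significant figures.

Pressure gradient: |∂P/∂n| = 800 Pa / 509000 m = 1.57×10⁻³ Pa/m
Geostrophic balance (pressure-gradient force = Coriolis force):
V_g = (1/(fρ)) |∂P/∂n| = 1.57×10⁻³ / (1.41×10⁻⁴ × 1.18) = 9.45 m/s
Converting: 9.45 m/s × 1.944 = 18.4 knots

18.4 knots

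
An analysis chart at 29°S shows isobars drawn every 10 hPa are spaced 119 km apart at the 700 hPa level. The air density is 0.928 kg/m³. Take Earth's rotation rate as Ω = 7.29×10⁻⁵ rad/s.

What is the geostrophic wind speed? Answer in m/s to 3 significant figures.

128 m/s

Coriolis parameter at 29°S:
f = 2Ω sin φ = 2 × 7.29×10⁻⁵ × sin 29° = 7.07×10⁻⁵ s⁻¹
Pressure gradient: |∂P/∂n| = 1000 Pa / 119000 m = 8.40×10⁻³ Pa/m
Geostrophic balance (pressure-gradient force = Coriolis force):
V_g = (1/(fρ)) |∂P/∂n| = 8.40×10⁻³ / (7.07×10⁻⁵ × 0.928) = 128 m/s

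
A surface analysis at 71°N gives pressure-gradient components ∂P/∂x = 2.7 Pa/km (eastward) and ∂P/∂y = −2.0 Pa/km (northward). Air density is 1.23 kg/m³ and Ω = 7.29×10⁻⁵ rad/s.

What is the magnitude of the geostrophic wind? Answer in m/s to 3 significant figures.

Coriolis parameter at 71°N:
f = 2Ω sin φ = 2 × 7.29×10⁻⁵ × sin 71° = 1.38×10⁻⁴ s⁻¹
Component geostrophic relations (x east, y north):
u_g = −(1/(fρ)) ∂P/∂y,  v_g = (1/(fρ)) ∂P/∂x
u_g = −(−2.0×10⁻³)/(1.38×10⁻⁴ × 1.23) = 11.8 m/s;  v_g = (2.7×10⁻³)/(1.38×10⁻⁴ × 1.23) = 15.9 m/s
|V_g| = √(u_g² + v_g²) = 19.8 m/s

19.8 m/s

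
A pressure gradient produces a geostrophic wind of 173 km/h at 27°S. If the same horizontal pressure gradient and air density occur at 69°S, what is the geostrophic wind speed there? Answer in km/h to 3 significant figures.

With the same pressure gradient and density, V_g ∝ 1/f ∝ 1/sin φ.
V₂ = V₁ · sin φ₁ / sin φ₂ = 173 × sin 27° / sin 69°
V₂ = 173 × 0.4540/0.9336 = 84.1 km/h

84.1 km/h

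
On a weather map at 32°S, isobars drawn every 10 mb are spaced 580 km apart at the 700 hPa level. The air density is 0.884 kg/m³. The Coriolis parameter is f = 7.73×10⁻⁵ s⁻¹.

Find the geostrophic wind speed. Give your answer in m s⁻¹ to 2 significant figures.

Pressure gradient: |∂P/∂n| = 1000 Pa / 580000 m = 1.72×10⁻³ Pa/m
Geostrophic balance (pressure-gradient force = Coriolis force):
V_g = (1/(fρ)) |∂P/∂n| = 1.72×10⁻³ / (7.73×10⁻⁵ × 0.884) = 25.2 m/s

25 m s⁻¹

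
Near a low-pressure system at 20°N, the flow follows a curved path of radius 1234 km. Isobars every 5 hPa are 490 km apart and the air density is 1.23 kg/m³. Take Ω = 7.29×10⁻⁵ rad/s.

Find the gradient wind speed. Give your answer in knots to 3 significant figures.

Coriolis parameter at 20°N:
f = 2Ω sin φ = 2 × 7.29×10⁻⁵ × sin 20° = 4.99×10⁻⁵ s⁻¹
Pressure gradient: |∂P/∂n| = 500 Pa / 490000 m = 1.02×10⁻³ Pa/m
Geostrophic speed: V_g = |∂P/∂n|/(fρ) = 1.02×10⁻³/(4.99×10⁻⁵ × 1.23) = 16.6 m/s
Around a low, centrifugal force acts outward with Coriolis, so pressure-gradient force balances both:
(1/ρ)|∂P/∂n| = fV + V²/R  →  V² + fR·V − fR·V_g = 0
With fR = 4.99×10⁻⁵ × 1234×10³ m = 61.5 m/s:
V = [−fR + √((fR)² + 4 fR V_g)]/2 = [−61.5 + √(61.5² + 4×61.5×16.6)]/2 = 13.6 m/s
Subgeostrophic (V < V_g = 16.6 m/s), as expected around a low.
Converting: 13.6 m/s × 1.944 = 26.5 knots

26.5 knots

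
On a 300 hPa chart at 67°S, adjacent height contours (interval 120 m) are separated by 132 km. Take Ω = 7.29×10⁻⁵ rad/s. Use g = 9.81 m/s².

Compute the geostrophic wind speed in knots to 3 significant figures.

129 knots

Coriolis parameter at 67°S:
f = 2Ω sin φ = 2 × 7.29×10⁻⁵ × sin 67° = 1.34×10⁻⁴ s⁻¹
Height gradient: |∂Z/∂n| = 120 m / 132000 m = 9.09×10⁻⁴
On a pressure surface, geostrophic balance gives V_g = (g/f)|∂Z/∂n|:
V_g = 9.81 × 9.09×10⁻⁴ / 1.34×10⁻⁴ = 66.4 m/s
Converting: 66.4 m/s × 1.944 = 129 knots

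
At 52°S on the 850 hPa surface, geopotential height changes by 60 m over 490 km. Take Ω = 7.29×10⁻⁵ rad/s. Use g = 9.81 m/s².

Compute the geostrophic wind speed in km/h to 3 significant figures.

37.6 km/h

Coriolis parameter at 52°S:
f = 2Ω sin φ = 2 × 7.29×10⁻⁵ × sin 52° = 1.15×10⁻⁴ s⁻¹
Height gradient: |∂Z/∂n| = 60 m / 490000 m = 1.22×10⁻⁴
On a pressure surface, geostrophic balance gives V_g = (g/f)|∂Z/∂n|:
V_g = 9.81 × 1.22×10⁻⁴ / 1.15×10⁻⁴ = 10.5 m/s
Converting: 10.5 m/s × 3.6 = 37.6 km/h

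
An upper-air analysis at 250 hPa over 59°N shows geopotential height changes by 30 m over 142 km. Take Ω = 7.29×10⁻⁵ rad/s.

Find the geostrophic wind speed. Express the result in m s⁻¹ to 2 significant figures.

Coriolis parameter at 59°N:
f = 2Ω sin φ = 2 × 7.29×10⁻⁵ × sin 59° = 1.25×10⁻⁴ s⁻¹
Height gradient: |∂Z/∂n| = 30 m / 142000 m = 2.11×10⁻⁴
On a pressure surface, geostrophic balance gives V_g = (g/f)|∂Z/∂n|:
V_g = 9.81 × 2.11×10⁻⁴ / 1.25×10⁻⁴ = 16.6 m/s

17 m s⁻¹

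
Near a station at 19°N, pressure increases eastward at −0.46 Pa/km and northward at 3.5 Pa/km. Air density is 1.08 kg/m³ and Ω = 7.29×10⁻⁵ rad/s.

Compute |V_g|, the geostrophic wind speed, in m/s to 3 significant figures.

68.9 m/s

Coriolis parameter at 19°N:
f = 2Ω sin φ = 2 × 7.29×10⁻⁵ × sin 19° = 4.75×10⁻⁵ s⁻¹
Component geostrophic relations (x east, y north):
u_g = −(1/(fρ)) ∂P/∂y,  v_g = (1/(fρ)) ∂P/∂x
u_g = −(3.5×10⁻³)/(4.75×10⁻⁵ × 1.08) = −68.3 m/s;  v_g = (−0.46×10⁻³)/(4.75×10⁻⁵ × 1.08) = −8.97 m/s
|V_g| = √(u_g² + v_g²) = 68.9 m/s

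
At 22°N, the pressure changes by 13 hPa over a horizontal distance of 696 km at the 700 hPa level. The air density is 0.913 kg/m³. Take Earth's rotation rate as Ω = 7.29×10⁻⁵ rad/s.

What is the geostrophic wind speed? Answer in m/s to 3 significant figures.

37.5 m/s

Coriolis parameter at 22°N:
f = 2Ω sin φ = 2 × 7.29×10⁻⁵ × sin 22° = 5.46×10⁻⁵ s⁻¹
Pressure gradient: |∂P/∂n| = 1300 Pa / 696000 m = 1.87×10⁻³ Pa/m
Geostrophic balance (pressure-gradient force = Coriolis force):
V_g = (1/(fρ)) |∂P/∂n| = 1.87×10⁻³ / (5.46×10⁻⁵ × 0.913) = 37.5 m/s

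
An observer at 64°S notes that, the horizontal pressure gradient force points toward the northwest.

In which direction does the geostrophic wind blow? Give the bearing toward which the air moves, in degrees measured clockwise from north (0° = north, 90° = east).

The pressure-gradient force points toward the northwest (bearing 315°).
Geostrophic balance: in the Southern Hemisphere the Coriolis force deflects motion to the left, so the geostrophic wind blows 90° to the left of the pressure-gradient force (low pressure on the right).
Rotating 315° by 90° counterclockwise gives 225° — the wind blows toward the southwest.

225°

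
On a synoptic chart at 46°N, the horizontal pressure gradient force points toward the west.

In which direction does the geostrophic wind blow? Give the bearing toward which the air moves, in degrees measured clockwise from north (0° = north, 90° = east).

The pressure-gradient force points toward the west (bearing 270°).
Geostrophic balance: in the Northern Hemisphere the Coriolis force deflects motion to the right, so the geostrophic wind blows 90° to the right of the pressure-gradient force (low pressure on the left).
Rotating 270° by 90° clockwise gives 000° — the wind blows toward the north.

000°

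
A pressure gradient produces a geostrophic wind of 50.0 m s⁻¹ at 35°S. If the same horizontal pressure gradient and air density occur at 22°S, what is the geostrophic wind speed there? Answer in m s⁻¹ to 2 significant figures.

77 m s⁻¹

With the same pressure gradient and density, V_g ∝ 1/f ∝ 1/sin φ.
V₂ = V₁ · sin φ₁ / sin φ₂ = 50.0 × sin 35° / sin 22°
V₂ = 50.0 × 0.5736/0.3746 = 77 m s⁻¹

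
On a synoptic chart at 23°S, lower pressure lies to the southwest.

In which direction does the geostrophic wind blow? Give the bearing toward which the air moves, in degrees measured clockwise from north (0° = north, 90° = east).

135°

The pressure-gradient force points toward the southwest (bearing 225°).
Geostrophic balance: in the Southern Hemisphere the Coriolis force deflects motion to the left, so the geostrophic wind blows 90° to the left of the pressure-gradient force (low pressure on the right).
Rotating 225° by 90° counterclockwise gives 135° — the wind blows toward the southeast.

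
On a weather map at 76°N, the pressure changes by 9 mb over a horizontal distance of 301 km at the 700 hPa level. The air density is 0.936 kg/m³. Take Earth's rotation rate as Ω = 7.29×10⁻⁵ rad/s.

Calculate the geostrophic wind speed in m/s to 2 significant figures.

23 m/s

Coriolis parameter at 76°N:
f = 2Ω sin φ = 2 × 7.29×10⁻⁵ × sin 76° = 1.41×10⁻⁴ s⁻¹
Pressure gradient: |∂P/∂n| = 900 Pa / 301000 m = 2.99×10⁻³ Pa/m
Geostrophic balance (pressure-gradient force = Coriolis force):
V_g = (1/(fρ)) |∂P/∂n| = 2.99×10⁻³ / (1.41×10⁻⁴ × 0.936) = 22.6 m/s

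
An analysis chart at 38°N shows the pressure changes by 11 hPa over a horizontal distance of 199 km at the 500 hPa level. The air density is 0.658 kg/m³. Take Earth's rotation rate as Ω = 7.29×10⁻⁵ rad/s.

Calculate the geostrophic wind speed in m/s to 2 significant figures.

Coriolis parameter at 38°N:
f = 2Ω sin φ = 2 × 7.29×10⁻⁵ × sin 38° = 8.98×10⁻⁵ s⁻¹
Pressure gradient: |∂P/∂n| = 1100 Pa / 199000 m = 5.53×10⁻³ Pa/m
Geostrophic balance (pressure-gradient force = Coriolis force):
V_g = (1/(fρ)) |∂P/∂n| = 5.53×10⁻³ / (8.98×10⁻⁵ × 0.658) = 93.6 m/s

94 m/s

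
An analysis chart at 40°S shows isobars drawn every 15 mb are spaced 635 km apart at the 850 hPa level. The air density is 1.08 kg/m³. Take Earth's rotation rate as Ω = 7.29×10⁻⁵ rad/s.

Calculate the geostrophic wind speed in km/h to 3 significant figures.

84.0 km/h

Coriolis parameter at 40°S:
f = 2Ω sin φ = 2 × 7.29×10⁻⁵ × sin 40° = 9.37×10⁻⁵ s⁻¹
Pressure gradient: |∂P/∂n| = 1500 Pa / 635000 m = 2.36×10⁻³ Pa/m
Geostrophic balance (pressure-gradient force = Coriolis force):
V_g = (1/(fρ)) |∂P/∂n| = 2.36×10⁻³ / (9.37×10⁻⁵ × 1.08) = 23.3 m/s
Converting: 23.3 m/s × 3.6 = 84.0 km/h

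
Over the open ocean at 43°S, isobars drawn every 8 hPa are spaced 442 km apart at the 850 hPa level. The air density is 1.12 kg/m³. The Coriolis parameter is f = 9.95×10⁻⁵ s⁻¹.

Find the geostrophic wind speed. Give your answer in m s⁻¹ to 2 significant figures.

16 m s⁻¹

Pressure gradient: |∂P/∂n| = 800 Pa / 442000 m = 1.81×10⁻³ Pa/m
Geostrophic balance (pressure-gradient force = Coriolis force):
V_g = (1/(fρ)) |∂P/∂n| = 1.81×10⁻³ / (9.95×10⁻⁵ × 1.12) = 16.2 m/s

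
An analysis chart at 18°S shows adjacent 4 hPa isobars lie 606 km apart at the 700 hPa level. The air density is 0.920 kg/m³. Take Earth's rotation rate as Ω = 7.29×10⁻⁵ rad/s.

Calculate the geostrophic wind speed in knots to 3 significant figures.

31.0 knots

Coriolis parameter at 18°S:
f = 2Ω sin φ = 2 × 7.29×10⁻⁵ × sin 18° = 4.51×10⁻⁵ s⁻¹
Pressure gradient: |∂P/∂n| = 400 Pa / 606000 m = 6.60×10⁻⁴ Pa/m
Geostrophic balance (pressure-gradient force = Coriolis force):
V_g = (1/(fρ)) |∂P/∂n| = 6.60×10⁻⁴ / (4.51×10⁻⁵ × 0.920) = 15.9 m/s
Converting: 15.9 m/s × 1.944 = 31.0 knots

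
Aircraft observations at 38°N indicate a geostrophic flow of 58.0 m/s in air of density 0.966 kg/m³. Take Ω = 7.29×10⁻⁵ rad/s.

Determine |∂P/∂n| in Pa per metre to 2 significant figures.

Coriolis parameter at 38°N:
f = 2Ω sin φ = 2 × 7.29×10⁻⁵ × sin 38° = 8.98×10⁻⁵ s⁻¹
Geostrophic balance rearranged: |∂P/∂n| = f ρ V_g
|∂P/∂n| = 8.98×10⁻⁵ × 0.966 × 58.0 = 5.03×10⁻³ Pa/m

5.0×10⁻³ Pa/m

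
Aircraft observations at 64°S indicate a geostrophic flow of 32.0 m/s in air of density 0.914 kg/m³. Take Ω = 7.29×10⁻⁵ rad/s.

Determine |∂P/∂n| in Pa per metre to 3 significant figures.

Coriolis parameter at 64°S:
f = 2Ω sin φ = 2 × 7.29×10⁻⁵ × sin 64° = 1.31×10⁻⁴ s⁻¹
Geostrophic balance rearranged: |∂P/∂n| = f ρ V_g
|∂P/∂n| = 1.31×10⁻⁴ × 0.914 × 32.0 = 3.83×10⁻³ Pa/m

3.83×10⁻³ Pa/m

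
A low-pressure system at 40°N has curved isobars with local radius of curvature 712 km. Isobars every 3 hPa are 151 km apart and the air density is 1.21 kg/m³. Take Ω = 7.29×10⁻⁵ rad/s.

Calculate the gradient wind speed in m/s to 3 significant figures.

14.4 m/s

Coriolis parameter at 40°N:
f = 2Ω sin φ = 2 × 7.29×10⁻⁵ × sin 40° = 9.37×10⁻⁵ s⁻¹
Pressure gradient: |∂P/∂n| = 300 Pa / 151000 m = 1.99×10⁻³ Pa/m
Geostrophic speed: V_g = |∂P/∂n|/(fρ) = 1.99×10⁻³/(9.37×10⁻⁵ × 1.21) = 17.5 m/s
Around a low, centrifugal force acts outward with Coriolis, so pressure-gradient force balances both:
(1/ρ)|∂P/∂n| = fV + V²/R  →  V² + fR·V − fR·V_g = 0
With fR = 9.37×10⁻⁵ × 712×10³ m = 66.7 m/s:
V = [−fR + √((fR)² + 4 fR V_g)]/2 = [−66.7 + √(66.7² + 4×66.7×17.5)]/2 = 14.4 m/s
Subgeostrophic (V < V_g = 17.5 m/s), as expected around a low.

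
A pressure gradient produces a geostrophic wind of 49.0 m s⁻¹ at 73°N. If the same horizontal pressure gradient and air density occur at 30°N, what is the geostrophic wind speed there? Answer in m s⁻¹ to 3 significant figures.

93.7 m s⁻¹

With the same pressure gradient and density, V_g ∝ 1/f ∝ 1/sin φ.
V₂ = V₁ · sin φ₁ / sin φ₂ = 49.0 × sin 73° / sin 30°
V₂ = 49.0 × 0.9563/0.5000 = 93.7 m s⁻¹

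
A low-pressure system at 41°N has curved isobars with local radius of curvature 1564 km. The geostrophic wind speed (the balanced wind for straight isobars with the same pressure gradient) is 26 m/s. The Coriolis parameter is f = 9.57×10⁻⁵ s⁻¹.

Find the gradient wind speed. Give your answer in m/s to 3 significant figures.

22.6 m/s

Around a low, centrifugal force acts outward with Coriolis, so pressure-gradient force balances both:
(1/ρ)|∂P/∂n| = fV + V²/R  →  V² + fR·V − fR·V_g = 0
With fR = 9.57×10⁻⁵ × 1564×10³ m = 150 m/s:
V = [−fR + √((fR)² + 4 fR V_g)]/2 = [−150 + √(150² + 4×150×26)]/2 = 22.6 m/s
Subgeostrophic (V < V_g = 26 m/s), as expected around a low.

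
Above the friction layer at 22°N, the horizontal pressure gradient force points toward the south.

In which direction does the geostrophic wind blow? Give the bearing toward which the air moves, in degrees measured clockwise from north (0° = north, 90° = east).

270°

The pressure-gradient force points toward the south (bearing 180°).
Geostrophic balance: in the Northern Hemisphere the Coriolis force deflects motion to the right, so the geostrophic wind blows 90° to the right of the pressure-gradient force (low pressure on the left).
Rotating 180° by 90° clockwise gives 270° — the wind blows toward the west.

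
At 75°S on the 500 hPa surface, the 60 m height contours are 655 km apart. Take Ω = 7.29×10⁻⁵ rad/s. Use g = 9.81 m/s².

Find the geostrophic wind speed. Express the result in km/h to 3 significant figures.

23.0 km/h

Coriolis parameter at 75°S:
f = 2Ω sin φ = 2 × 7.29×10⁻⁵ × sin 75° = 1.41×10⁻⁴ s⁻¹
Height gradient: |∂Z/∂n| = 60 m / 655000 m = 9.16×10⁻⁵
On a pressure surface, geostrophic balance gives V_g = (g/f)|∂Z/∂n|:
V_g = 9.81 × 9.16×10⁻⁵ / 1.41×10⁻⁴ = 6.38 m/s
Converting: 6.38 m/s × 3.6 = 23.0 km/h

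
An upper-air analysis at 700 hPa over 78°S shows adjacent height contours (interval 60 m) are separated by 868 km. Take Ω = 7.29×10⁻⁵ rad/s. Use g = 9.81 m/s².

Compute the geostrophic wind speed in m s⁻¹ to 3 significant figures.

Coriolis parameter at 78°S:
f = 2Ω sin φ = 2 × 7.29×10⁻⁵ × sin 78° = 1.43×10⁻⁴ s⁻¹
Height gradient: |∂Z/∂n| = 60 m / 868000 m = 6.91×10⁻⁵
On a pressure surface, geostrophic balance gives V_g = (g/f)|∂Z/∂n|:
V_g = 9.81 × 6.91×10⁻⁵ / 1.43×10⁻⁴ = 4.75 m/s

4.75 m s⁻¹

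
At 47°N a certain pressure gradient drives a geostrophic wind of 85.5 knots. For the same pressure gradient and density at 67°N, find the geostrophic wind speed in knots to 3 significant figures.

67.9 knots

With the same pressure gradient and density, V_g ∝ 1/f ∝ 1/sin φ.
V₂ = V₁ · sin φ₁ / sin φ₂ = 85.5 × sin 47° / sin 67°
V₂ = 85.5 × 0.7314/0.9205 = 67.9 knots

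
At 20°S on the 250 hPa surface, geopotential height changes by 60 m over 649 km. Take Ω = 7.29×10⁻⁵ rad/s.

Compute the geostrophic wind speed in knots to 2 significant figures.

35 knots

Coriolis parameter at 20°S:
f = 2Ω sin φ = 2 × 7.29×10⁻⁵ × sin 20° = 4.99×10⁻⁵ s⁻¹
Height gradient: |∂Z/∂n| = 60 m / 649000 m = 9.24×10⁻⁵
On a pressure surface, geostrophic balance gives V_g = (g/f)|∂Z/∂n|:
V_g = 9.81 × 9.24×10⁻⁵ / 4.99×10⁻⁵ = 18.2 m/s
Converting: 18.2 m/s × 1.944 = 35 knots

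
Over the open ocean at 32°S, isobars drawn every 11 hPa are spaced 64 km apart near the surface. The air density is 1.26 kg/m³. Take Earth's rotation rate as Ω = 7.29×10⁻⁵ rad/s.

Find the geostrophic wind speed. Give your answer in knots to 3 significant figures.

343 knots

Coriolis parameter at 32°S:
f = 2Ω sin φ = 2 × 7.29×10⁻⁵ × sin 32° = 7.73×10⁻⁵ s⁻¹
Pressure gradient: |∂P/∂n| = 1100 Pa / 64000 m = 1.72×10⁻² Pa/m
Geostrophic balance (pressure-gradient force = Coriolis force):
V_g = (1/(fρ)) |∂P/∂n| = 1.72×10⁻² / (7.73×10⁻⁵ × 1.26) = 177 m/s
Converting: 177 m/s × 1.944 = 343 knots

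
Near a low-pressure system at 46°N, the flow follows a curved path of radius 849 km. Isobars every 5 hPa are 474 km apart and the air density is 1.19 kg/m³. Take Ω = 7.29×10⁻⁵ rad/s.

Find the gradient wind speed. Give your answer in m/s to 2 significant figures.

Coriolis parameter at 46°N:
f = 2Ω sin φ = 2 × 7.29×10⁻⁵ × sin 46° = 1.05×10⁻⁴ s⁻¹
Pressure gradient: |∂P/∂n| = 500 Pa / 474000 m = 1.05×10⁻³ Pa/m
Geostrophic speed: V_g = |∂P/∂n|/(fρ) = 1.05×10⁻³/(1.05×10⁻⁴ × 1.19) = 8.45 m/s
Around a low, centrifugal force acts outward with Coriolis, so pressure-gradient force balances both:
(1/ρ)|∂P/∂n| = fV + V²/R  →  V² + fR·V − fR·V_g = 0
With fR = 1.05×10⁻⁴ × 849×10³ m = 89.0 m/s:
V = [−fR + √((fR)² + 4 fR V_g)]/2 = [−89.0 + √(89.0² + 4×89.0×8.45)]/2 = 7.77 m/s
Subgeostrophic (V < V_g = 8.45 m/s), as expected around a low.

7.8 m/s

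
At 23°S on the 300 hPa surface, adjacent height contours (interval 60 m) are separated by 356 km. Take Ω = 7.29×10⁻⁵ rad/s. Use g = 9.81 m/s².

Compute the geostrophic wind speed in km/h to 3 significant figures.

Coriolis parameter at 23°S:
f = 2Ω sin φ = 2 × 7.29×10⁻⁵ × sin 23° = 5.70×10⁻⁵ s⁻¹
Height gradient: |∂Z/∂n| = 60 m / 356000 m = 1.69×10⁻⁴
On a pressure surface, geostrophic balance gives V_g = (g/f)|∂Z/∂n|:
V_g = 9.81 × 1.69×10⁻⁴ / 5.70×10⁻⁵ = 29.0 m/s
Converting: 29.0 m/s × 3.6 = 104 km/h

104 km/h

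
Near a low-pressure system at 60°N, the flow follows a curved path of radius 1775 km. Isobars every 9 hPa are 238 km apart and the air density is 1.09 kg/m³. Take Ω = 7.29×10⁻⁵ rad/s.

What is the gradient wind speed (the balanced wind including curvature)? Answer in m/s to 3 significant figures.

Coriolis parameter at 60°N:
f = 2Ω sin φ = 2 × 7.29×10⁻⁵ × sin 60° = 1.26×10⁻⁴ s⁻¹
Pressure gradient: |∂P/∂n| = 900 Pa / 238000 m = 3.78×10⁻³ Pa/m
Geostrophic speed: V_g = |∂P/∂n|/(fρ) = 3.78×10⁻³/(1.26×10⁻⁴ × 1.09) = 27.5 m/s
Around a low, centrifugal force acts outward with Coriolis, so pressure-gradient force balances both:
(1/ρ)|∂P/∂n| = fV + V²/R  →  V² + fR·V − fR·V_g = 0
With fR = 1.26×10⁻⁴ × 1775×10³ m = 224 m/s:
V = [−fR + √((fR)² + 4 fR V_g)]/2 = [−224 + √(224² + 4×224×27.5)]/2 = 24.7 m/s
Subgeostrophic (V < V_g = 27.5 m/s), as expected around a low.

24.7 m/s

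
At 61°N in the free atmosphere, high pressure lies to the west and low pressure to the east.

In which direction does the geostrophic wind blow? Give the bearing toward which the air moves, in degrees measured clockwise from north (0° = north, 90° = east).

The pressure-gradient force points toward the east (bearing 090°).
Geostrophic balance: in the Northern Hemisphere the Coriolis force deflects motion to the right, so the geostrophic wind blows 90° to the right of the pressure-gradient force (low pressure on the left).
Rotating 090° by 90° clockwise gives 180° — the wind blows toward the south.

180°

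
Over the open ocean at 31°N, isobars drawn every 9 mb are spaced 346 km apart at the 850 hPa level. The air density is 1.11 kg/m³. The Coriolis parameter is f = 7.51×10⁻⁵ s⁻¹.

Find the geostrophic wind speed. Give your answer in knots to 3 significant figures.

60.7 knots

Pressure gradient: |∂P/∂n| = 900 Pa / 346000 m = 2.60×10⁻³ Pa/m
Geostrophic balance (pressure-gradient force = Coriolis force):
V_g = (1/(fρ)) |∂P/∂n| = 2.60×10⁻³ / (7.51×10⁻⁵ × 1.11) = 31.2 m/s
Converting: 31.2 m/s × 1.944 = 60.7 knots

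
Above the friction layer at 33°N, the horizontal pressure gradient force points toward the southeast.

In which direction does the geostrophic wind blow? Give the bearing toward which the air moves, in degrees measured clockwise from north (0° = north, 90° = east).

225°

The pressure-gradient force points toward the southeast (bearing 135°).
Geostrophic balance: in the Northern Hemisphere the Coriolis force deflects motion to the right, so the geostrophic wind blows 90° to the right of the pressure-gradient force (low pressure on the left).
Rotating 135° by 90° clockwise gives 225° — the wind blows toward the southwest.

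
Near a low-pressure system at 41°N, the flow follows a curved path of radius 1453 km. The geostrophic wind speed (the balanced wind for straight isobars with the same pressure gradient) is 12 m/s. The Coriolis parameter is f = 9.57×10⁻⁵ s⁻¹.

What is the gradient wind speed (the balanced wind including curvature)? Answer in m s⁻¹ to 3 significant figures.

11.1 m s⁻¹

Around a low, centrifugal force acts outward with Coriolis, so pressure-gradient force balances both:
(1/ρ)|∂P/∂n| = fV + V²/R  →  V² + fR·V − fR·V_g = 0
With fR = 9.57×10⁻⁵ × 1453×10³ m = 139 m/s:
V = [−fR + √((fR)² + 4 fR V_g)]/2 = [−139 + √(139² + 4×139×12)]/2 = 11.1 m/s
Subgeostrophic (V < V_g = 12 m/s), as expected around a low.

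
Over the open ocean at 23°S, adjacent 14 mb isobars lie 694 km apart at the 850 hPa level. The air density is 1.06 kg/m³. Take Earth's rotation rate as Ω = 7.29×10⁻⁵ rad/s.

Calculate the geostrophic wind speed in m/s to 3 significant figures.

33.4 m/s

Coriolis parameter at 23°S:
f = 2Ω sin φ = 2 × 7.29×10⁻⁵ × sin 23° = 5.70×10⁻⁵ s⁻¹
Pressure gradient: |∂P/∂n| = 1400 Pa / 694000 m = 2.02×10⁻³ Pa/m
Geostrophic balance (pressure-gradient force = Coriolis force):
V_g = (1/(fρ)) |∂P/∂n| = 2.02×10⁻³ / (5.70×10⁻⁵ × 1.06) = 33.4 m/s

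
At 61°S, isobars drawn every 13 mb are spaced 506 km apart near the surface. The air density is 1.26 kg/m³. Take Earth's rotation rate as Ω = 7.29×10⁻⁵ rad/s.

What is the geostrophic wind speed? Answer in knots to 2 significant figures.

31 knots

Coriolis parameter at 61°S:
f = 2Ω sin φ = 2 × 7.29×10⁻⁵ × sin 61° = 1.28×10⁻⁴ s⁻¹
Pressure gradient: |∂P/∂n| = 1300 Pa / 506000 m = 2.57×10⁻³ Pa/m
Geostrophic balance (pressure-gradient force = Coriolis force):
V_g = (1/(fρ)) |∂P/∂n| = 2.57×10⁻³ / (1.28×10⁻⁴ × 1.26) = 16.0 m/s
Converting: 16.0 m/s × 1.944 = 31 knots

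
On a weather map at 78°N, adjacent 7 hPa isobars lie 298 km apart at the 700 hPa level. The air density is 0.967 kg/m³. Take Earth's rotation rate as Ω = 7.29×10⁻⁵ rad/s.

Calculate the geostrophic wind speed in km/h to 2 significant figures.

Coriolis parameter at 78°N:
f = 2Ω sin φ = 2 × 7.29×10⁻⁵ × sin 78° = 1.43×10⁻⁴ s⁻¹
Pressure gradient: |∂P/∂n| = 700 Pa / 298000 m = 2.35×10⁻³ Pa/m
Geostrophic balance (pressure-gradient force = Coriolis force):
V_g = (1/(fρ)) |∂P/∂n| = 2.35×10⁻³ / (1.43×10⁻⁴ × 0.967) = 17.0 m/s
Converting: 17.0 m/s × 3.6 = 61 km/h

61 km/h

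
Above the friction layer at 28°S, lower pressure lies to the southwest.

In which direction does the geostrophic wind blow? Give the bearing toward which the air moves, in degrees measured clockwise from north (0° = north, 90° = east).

The pressure-gradient force points toward the southwest (bearing 225°).
Geostrophic balance: in the Southern Hemisphere the Coriolis force deflects motion to the left, so the geostrophic wind blows 90° to the left of the pressure-gradient force (low pressure on the right).
Rotating 225° by 90° counterclockwise gives 135° — the wind blows toward the southeast.

135°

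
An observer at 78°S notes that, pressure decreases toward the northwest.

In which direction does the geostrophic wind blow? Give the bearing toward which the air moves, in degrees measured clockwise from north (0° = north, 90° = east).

The pressure-gradient force points toward the northwest (bearing 315°).
Geostrophic balance: in the Southern Hemisphere the Coriolis force deflects motion to the left, so the geostrophic wind blows 90° to the left of the pressure-gradient force (low pressure on the right).
Rotating 315° by 90° counterclockwise gives 225° — the wind blows toward the southwest.

225°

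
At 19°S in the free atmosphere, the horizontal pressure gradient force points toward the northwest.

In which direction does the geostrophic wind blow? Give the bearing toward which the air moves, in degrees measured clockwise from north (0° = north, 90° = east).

The pressure-gradient force points toward the northwest (bearing 315°).
Geostrophic balance: in the Southern Hemisphere the Coriolis force deflects motion to the left, so the geostrophic wind blows 90° to the left of the pressure-gradient force (low pressure on the right).
Rotating 315° by 90° counterclockwise gives 225° — the wind blows toward the southwest.

225°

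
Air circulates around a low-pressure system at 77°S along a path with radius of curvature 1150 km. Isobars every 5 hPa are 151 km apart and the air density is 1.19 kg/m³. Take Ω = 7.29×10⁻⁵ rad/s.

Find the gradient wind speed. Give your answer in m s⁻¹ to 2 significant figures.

18 m s⁻¹

Coriolis parameter at 77°S:
f = 2Ω sin φ = 2 × 7.29×10⁻⁵ × sin 77° = 1.42×10⁻⁴ s⁻¹
Pressure gradient: |∂P/∂n| = 500 Pa / 151000 m = 3.31×10⁻³ Pa/m
Geostrophic speed: V_g = |∂P/∂n|/(fρ) = 3.31×10⁻³/(1.42×10⁻⁴ × 1.19) = 19.6 m/s
Around a low, centrifugal force acts outward with Coriolis, so pressure-gradient force balances both:
(1/ρ)|∂P/∂n| = fV + V²/R  →  V² + fR·V − fR·V_g = 0
With fR = 1.42×10⁻⁴ × 1150×10³ m = 163 m/s:
V = [−fR + √((fR)² + 4 fR V_g)]/2 = [−163 + √(163² + 4×163×19.6)]/2 = 17.7 m/s
Subgeostrophic (V < V_g = 19.6 m/s), as expected around a low.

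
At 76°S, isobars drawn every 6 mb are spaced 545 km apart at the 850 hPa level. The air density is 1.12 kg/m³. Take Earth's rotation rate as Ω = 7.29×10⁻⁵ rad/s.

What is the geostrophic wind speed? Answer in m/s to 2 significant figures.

Coriolis parameter at 76°S:
f = 2Ω sin φ = 2 × 7.29×10⁻⁵ × sin 76° = 1.41×10⁻⁴ s⁻¹
Pressure gradient: |∂P/∂n| = 600 Pa / 545000 m = 1.10×10⁻³ Pa/m
Geostrophic balance (pressure-gradient force = Coriolis force):
V_g = (1/(fρ)) |∂P/∂n| = 1.10×10⁻³ / (1.41×10⁻⁴ × 1.12) = 6.95 m/s

6.9 m/s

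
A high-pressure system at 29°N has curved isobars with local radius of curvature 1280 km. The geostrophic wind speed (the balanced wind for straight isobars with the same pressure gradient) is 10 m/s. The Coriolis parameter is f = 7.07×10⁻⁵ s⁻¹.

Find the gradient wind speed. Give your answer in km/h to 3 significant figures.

41.2 km/h

Around a high, pressure-gradient force acts outward with centrifugal, so Coriolis balances both:
fV = (1/ρ)|∂P/∂n| + V²/R  →  V² − fR·V + fR·V_g = 0
With fR = 7.07×10⁻⁵ × 1280×10³ m = 90.5 m/s:
V = [fR − √((fR)² − 4 fR V_g)]/2 = [90.5 − √(90.5² − 4×90.5×10)]/2 = 11.4 m/s
Supergeostrophic (V > V_g = 10 m/s), as expected around a high.
Converting: 11.4 m/s × 3.6 = 41.2 km/h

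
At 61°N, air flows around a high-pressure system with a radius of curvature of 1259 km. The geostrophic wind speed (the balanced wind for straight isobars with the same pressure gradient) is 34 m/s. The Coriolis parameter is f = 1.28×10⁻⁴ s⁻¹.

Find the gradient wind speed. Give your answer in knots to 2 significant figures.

95 knots

Around a high, pressure-gradient force acts outward with centrifugal, so Coriolis balances both:
fV = (1/ρ)|∂P/∂n| + V²/R  →  V² − fR·V + fR·V_g = 0
With fR = 1.28×10⁻⁴ × 1259×10³ m = 161 m/s:
V = [fR − √((fR)² − 4 fR V_g)]/2 = [161 − √(161² − 4×161×34)]/2 = 48.7 m/s
Supergeostrophic (V > V_g = 34 m/s), as expected around a high.
Converting: 48.7 m/s × 1.944 = 95 knots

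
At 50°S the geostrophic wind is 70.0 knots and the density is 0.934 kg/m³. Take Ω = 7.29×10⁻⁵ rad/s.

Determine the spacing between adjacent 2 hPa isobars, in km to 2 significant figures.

53 km

Coriolis parameter at 50°S:
f = 2Ω sin φ = 2 × 7.29×10⁻⁵ × sin 50° = 1.12×10⁻⁴ s⁻¹
Wind speed in SI: 70.0 knots = 36.0 m/s
Geostrophic balance rearranged: |∂P/∂n| = f ρ V_g
|∂P/∂n| = 1.12×10⁻⁴ × 0.934 × 36.0 = 3.76×10⁻³ Pa/m
Isobar spacing: Δn = ΔP/|∂P/∂n| = 200 Pa / 3.76×10⁻³ Pa/m = 53240 m ≈ 53 km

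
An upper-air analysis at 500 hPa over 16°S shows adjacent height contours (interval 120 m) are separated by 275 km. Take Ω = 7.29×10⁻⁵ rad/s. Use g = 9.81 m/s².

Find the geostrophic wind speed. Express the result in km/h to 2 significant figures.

380 km/h

Coriolis parameter at 16°S:
f = 2Ω sin φ = 2 × 7.29×10⁻⁵ × sin 16° = 4.02×10⁻⁵ s⁻¹
Height gradient: |∂Z/∂n| = 120 m / 275000 m = 4.36×10⁻⁴
On a pressure surface, geostrophic balance gives V_g = (g/f)|∂Z/∂n|:
V_g = 9.81 × 4.36×10⁻⁴ / 4.02×10⁻⁵ = 107 m/s
Converting: 107 m/s × 3.6 = 380 km/h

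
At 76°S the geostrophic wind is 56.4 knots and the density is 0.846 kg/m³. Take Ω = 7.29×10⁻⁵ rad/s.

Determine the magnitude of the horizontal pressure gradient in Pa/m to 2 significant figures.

3.5×10⁻³ Pa/m

Coriolis parameter at 76°S:
f = 2Ω sin φ = 2 × 7.29×10⁻⁵ × sin 76° = 1.41×10⁻⁴ s⁻¹
Wind speed in SI: 56.4 knots = 29.0 m/s
Geostrophic balance rearranged: |∂P/∂n| = f ρ V_g
|∂P/∂n| = 1.41×10⁻⁴ × 0.846 × 29.0 = 3.47×10⁻³ Pa/m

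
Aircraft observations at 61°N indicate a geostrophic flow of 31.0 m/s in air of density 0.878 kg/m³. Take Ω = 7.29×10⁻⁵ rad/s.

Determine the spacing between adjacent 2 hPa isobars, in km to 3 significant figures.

Coriolis parameter at 61°N:
f = 2Ω sin φ = 2 × 7.29×10⁻⁵ × sin 61° = 1.28×10⁻⁴ s⁻¹
Geostrophic balance rearranged: |∂P/∂n| = f ρ V_g
|∂P/∂n| = 1.28×10⁻⁴ × 0.878 × 31.0 = 3.47×10⁻³ Pa/m
Isobar spacing: Δn = ΔP/|∂P/∂n| = 200 Pa / 3.47×10⁻³ Pa/m = 57623 m ≈ 57.6 km

57.6 km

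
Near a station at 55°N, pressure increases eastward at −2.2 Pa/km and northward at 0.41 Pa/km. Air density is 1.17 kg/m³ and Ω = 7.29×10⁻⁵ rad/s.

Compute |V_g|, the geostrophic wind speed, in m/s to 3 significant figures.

Coriolis parameter at 55°N:
f = 2Ω sin φ = 2 × 7.29×10⁻⁵ × sin 55° = 1.19×10⁻⁴ s⁻¹
Component geostrophic relations (x east, y north):
u_g = −(1/(fρ)) ∂P/∂y,  v_g = (1/(fρ)) ∂P/∂x
u_g = −(0.41×10⁻³)/(1.19×10⁻⁴ × 1.17) = −2.93 m/s;  v_g = (−2.2×10⁻³)/(1.19×10⁻⁴ × 1.17) = −15.7 m/s
|V_g| = √(u_g² + v_g²) = 16.0 m/s

16.0 m/s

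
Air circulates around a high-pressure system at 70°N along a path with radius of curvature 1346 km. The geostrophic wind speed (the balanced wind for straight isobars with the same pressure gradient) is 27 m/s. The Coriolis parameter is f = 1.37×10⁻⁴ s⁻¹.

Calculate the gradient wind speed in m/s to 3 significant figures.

32.9 m/s

Around a high, pressure-gradient force acts outward with centrifugal, so Coriolis balances both:
fV = (1/ρ)|∂P/∂n| + V²/R  →  V² − fR·V + fR·V_g = 0
With fR = 1.37×10⁻⁴ × 1346×10³ m = 184 m/s:
V = [fR − √((fR)² − 4 fR V_g)]/2 = [184 − √(184² − 4×184×27)]/2 = 32.9 m/s
Supergeostrophic (V > V_g = 27 m/s), as expected around a high.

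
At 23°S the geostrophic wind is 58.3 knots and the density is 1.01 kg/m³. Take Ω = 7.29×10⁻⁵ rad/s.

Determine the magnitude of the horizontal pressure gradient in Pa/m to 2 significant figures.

1.7×10⁻³ Pa/m

Coriolis parameter at 23°S:
f = 2Ω sin φ = 2 × 7.29×10⁻⁵ × sin 23° = 5.70×10⁻⁵ s⁻¹
Wind speed in SI: 58.3 knots = 30.0 m/s
Geostrophic balance rearranged: |∂P/∂n| = f ρ V_g
|∂P/∂n| = 5.70×10⁻⁵ × 1.01 × 30.0 = 1.73×10⁻³ Pa/m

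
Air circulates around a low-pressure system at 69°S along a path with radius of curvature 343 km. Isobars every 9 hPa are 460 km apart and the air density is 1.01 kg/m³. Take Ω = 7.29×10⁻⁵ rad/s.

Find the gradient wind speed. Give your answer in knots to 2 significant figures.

Coriolis parameter at 69°S:
f = 2Ω sin φ = 2 × 7.29×10⁻⁵ × sin 69° = 1.36×10⁻⁴ s⁻¹
Pressure gradient: |∂P/∂n| = 900 Pa / 460000 m = 1.96×10⁻³ Pa/m
Geostrophic speed: V_g = |∂P/∂n|/(fρ) = 1.96×10⁻³/(1.36×10⁻⁴ × 1.01) = 14.2 m/s
Around a low, centrifugal force acts outward with Coriolis, so pressure-gradient force balances both:
(1/ρ)|∂P/∂n| = fV + V²/R  →  V² + fR·V − fR·V_g = 0
With fR = 1.36×10⁻⁴ × 343×10³ m = 46.7 m/s:
V = [−fR + √((fR)² + 4 fR V_g)]/2 = [−46.7 + √(46.7² + 4×46.7×14.2)]/2 = 11.4 m/s
Subgeostrophic (V < V_g = 14.2 m/s), as expected around a low.
Converting: 11.4 m/s × 1.944 = 22 knots

22 knots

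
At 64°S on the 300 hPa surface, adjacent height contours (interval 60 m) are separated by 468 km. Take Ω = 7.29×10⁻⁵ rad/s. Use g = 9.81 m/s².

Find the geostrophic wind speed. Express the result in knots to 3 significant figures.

18.7 knots

Coriolis parameter at 64°S:
f = 2Ω sin φ = 2 × 7.29×10⁻⁵ × sin 64° = 1.31×10⁻⁴ s⁻¹
Height gradient: |∂Z/∂n| = 60 m / 468000 m = 1.28×10⁻⁴
On a pressure surface, geostrophic balance gives V_g = (g/f)|∂Z/∂n|:
V_g = 9.81 × 1.28×10⁻⁴ / 1.31×10⁻⁴ = 9.60 m/s
Converting: 9.60 m/s × 1.944 = 18.7 knots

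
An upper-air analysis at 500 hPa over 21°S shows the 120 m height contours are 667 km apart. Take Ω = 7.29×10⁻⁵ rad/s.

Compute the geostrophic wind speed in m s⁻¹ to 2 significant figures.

Coriolis parameter at 21°S:
f = 2Ω sin φ = 2 × 7.29×10⁻⁵ × sin 21° = 5.23×10⁻⁵ s⁻¹
Height gradient: |∂Z/∂n| = 120 m / 667000 m = 1.80×10⁻⁴
On a pressure surface, geostrophic balance gives V_g = (g/f)|∂Z/∂n|:
V_g = 9.81 × 1.80×10⁻⁴ / 5.23×10⁻⁵ = 33.8 m/s

34 m s⁻¹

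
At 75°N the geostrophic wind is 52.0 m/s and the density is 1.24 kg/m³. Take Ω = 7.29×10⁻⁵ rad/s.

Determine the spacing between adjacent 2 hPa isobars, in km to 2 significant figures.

22 km

Coriolis parameter at 75°N:
f = 2Ω sin φ = 2 × 7.29×10⁻⁵ × sin 75° = 1.41×10⁻⁴ s⁻¹
Geostrophic balance rearranged: |∂P/∂n| = f ρ V_g
|∂P/∂n| = 1.41×10⁻⁴ × 1.24 × 52.0 = 9.08×10⁻³ Pa/m
Isobar spacing: Δn = ΔP/|∂P/∂n| = 200 Pa / 9.08×10⁻³ Pa/m = 22024 m ≈ 22 km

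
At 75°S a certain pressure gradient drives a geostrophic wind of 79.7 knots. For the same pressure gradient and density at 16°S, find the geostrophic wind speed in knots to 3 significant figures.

With the same pressure gradient and density, V_g ∝ 1/f ∝ 1/sin φ.
V₂ = V₁ · sin φ₁ / sin φ₂ = 79.7 × sin 75° / sin 16°
V₂ = 79.7 × 0.9659/0.2756 = 279 knots

279 knots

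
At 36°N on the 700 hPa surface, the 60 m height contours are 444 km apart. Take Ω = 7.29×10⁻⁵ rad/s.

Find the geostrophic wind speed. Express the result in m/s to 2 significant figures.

Coriolis parameter at 36°N:
f = 2Ω sin φ = 2 × 7.29×10⁻⁵ × sin 36° = 8.57×10⁻⁵ s⁻¹
Height gradient: |∂Z/∂n| = 60 m / 444000 m = 1.35×10⁻⁴
On a pressure surface, geostrophic balance gives V_g = (g/f)|∂Z/∂n|:
V_g = 9.81 × 1.35×10⁻⁴ / 8.57×10⁻⁵ = 15.5 m/s

15 m/s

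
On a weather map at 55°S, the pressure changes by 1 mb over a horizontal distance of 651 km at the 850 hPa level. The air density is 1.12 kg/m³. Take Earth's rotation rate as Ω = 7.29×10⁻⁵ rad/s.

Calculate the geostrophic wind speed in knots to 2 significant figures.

2.2 knots

Coriolis parameter at 55°S:
f = 2Ω sin φ = 2 × 7.29×10⁻⁵ × sin 55° = 1.19×10⁻⁴ s⁻¹
Pressure gradient: |∂P/∂n| = 100 Pa / 651000 m = 1.54×10⁻⁴ Pa/m
Geostrophic balance (pressure-gradient force = Coriolis force):
V_g = (1/(fρ)) |∂P/∂n| = 1.54×10⁻⁴ / (1.19×10⁻⁴ × 1.12) = 1.15 m/s
Converting: 1.15 m/s × 1.944 = 2.2 knots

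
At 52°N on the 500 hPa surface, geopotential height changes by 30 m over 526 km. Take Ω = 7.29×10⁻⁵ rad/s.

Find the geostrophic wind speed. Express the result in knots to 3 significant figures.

Coriolis parameter at 52°N:
f = 2Ω sin φ = 2 × 7.29×10⁻⁵ × sin 52° = 1.15×10⁻⁴ s⁻¹
Height gradient: |∂Z/∂n| = 30 m / 526000 m = 5.70×10⁻⁵
On a pressure surface, geostrophic balance gives V_g = (g/f)|∂Z/∂n|:
V_g = 9.81 × 5.70×10⁻⁵ / 1.15×10⁻⁴ = 4.87 m/s
Converting: 4.87 m/s × 1.944 = 9.47 knots

9.47 knots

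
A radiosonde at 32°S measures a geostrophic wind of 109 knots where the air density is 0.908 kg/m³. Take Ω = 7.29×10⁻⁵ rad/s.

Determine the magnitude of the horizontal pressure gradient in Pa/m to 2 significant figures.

Coriolis parameter at 32°S:
f = 2Ω sin φ = 2 × 7.29×10⁻⁵ × sin 32° = 7.73×10⁻⁵ s⁻¹
Wind speed in SI: 109 knots = 56.1 m/s
Geostrophic balance rearranged: |∂P/∂n| = f ρ V_g
|∂P/∂n| = 7.73×10⁻⁵ × 0.908 × 56.1 = 3.93×10⁻³ Pa/m

3.9×10⁻³ Pa/m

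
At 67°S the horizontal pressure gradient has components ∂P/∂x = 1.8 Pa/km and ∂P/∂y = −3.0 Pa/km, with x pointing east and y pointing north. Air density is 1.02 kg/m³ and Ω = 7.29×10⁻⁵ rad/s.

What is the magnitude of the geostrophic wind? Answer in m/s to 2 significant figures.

26 m/s

Coriolis parameter at 67°S:
f = 2Ω sin φ = 2 × 7.29×10⁻⁵ × sin 67° = 1.34×10⁻⁴ s⁻¹
In the Southern Hemisphere f is negative: f = −1.34×10⁻⁴ s⁻¹.
Component geostrophic relations (x east, y north):
u_g = −(1/(fρ)) ∂P/∂y,  v_g = (1/(fρ)) ∂P/∂x
u_g = −(−3.0×10⁻³)/(−1.34×10⁻⁴ × 1.02) = −21.9 m/s;  v_g = (1.8×10⁻³)/(−1.34×10⁻⁴ × 1.02) = −13.1 m/s
|V_g| = √(u_g² + v_g²) = 25.6 m/s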